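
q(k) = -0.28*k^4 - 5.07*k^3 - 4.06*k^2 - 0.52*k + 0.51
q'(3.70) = -295.52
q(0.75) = -4.39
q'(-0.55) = -0.47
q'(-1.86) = -30.83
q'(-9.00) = -342.97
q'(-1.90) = -32.32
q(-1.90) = 17.97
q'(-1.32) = -13.73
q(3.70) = -366.28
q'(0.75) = -15.64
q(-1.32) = 4.93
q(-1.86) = 16.70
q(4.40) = -617.21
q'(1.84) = -73.93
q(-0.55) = 0.39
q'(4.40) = -426.12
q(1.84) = -48.99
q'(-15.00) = 479.03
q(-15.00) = 2031.06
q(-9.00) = 1535.28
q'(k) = -1.12*k^3 - 15.21*k^2 - 8.12*k - 0.52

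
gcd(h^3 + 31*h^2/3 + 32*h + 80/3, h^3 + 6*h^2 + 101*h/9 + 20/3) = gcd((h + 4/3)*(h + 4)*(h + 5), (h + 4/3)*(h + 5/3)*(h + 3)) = h + 4/3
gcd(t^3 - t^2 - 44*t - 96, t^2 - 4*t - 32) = t^2 - 4*t - 32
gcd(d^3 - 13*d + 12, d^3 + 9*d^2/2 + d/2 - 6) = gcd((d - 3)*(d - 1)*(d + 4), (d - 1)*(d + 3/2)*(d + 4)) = d^2 + 3*d - 4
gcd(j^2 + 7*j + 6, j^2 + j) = j + 1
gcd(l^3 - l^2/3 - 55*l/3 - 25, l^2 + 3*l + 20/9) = l + 5/3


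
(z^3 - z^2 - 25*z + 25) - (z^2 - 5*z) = z^3 - 2*z^2 - 20*z + 25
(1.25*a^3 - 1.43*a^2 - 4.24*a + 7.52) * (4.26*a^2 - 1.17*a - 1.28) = 5.325*a^5 - 7.5543*a^4 - 17.9893*a^3 + 38.8264*a^2 - 3.3712*a - 9.6256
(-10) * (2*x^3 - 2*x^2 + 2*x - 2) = -20*x^3 + 20*x^2 - 20*x + 20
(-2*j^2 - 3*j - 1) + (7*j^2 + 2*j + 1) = 5*j^2 - j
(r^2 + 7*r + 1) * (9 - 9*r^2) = -9*r^4 - 63*r^3 + 63*r + 9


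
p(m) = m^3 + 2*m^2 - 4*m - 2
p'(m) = 3*m^2 + 4*m - 4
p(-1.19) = 3.91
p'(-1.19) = -4.51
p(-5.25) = -70.58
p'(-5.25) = 57.69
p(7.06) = 421.34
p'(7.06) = 173.77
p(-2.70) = 3.70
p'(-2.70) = 7.07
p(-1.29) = 4.34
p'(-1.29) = -4.17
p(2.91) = 27.94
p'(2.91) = 33.04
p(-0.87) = 2.34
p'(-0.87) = -5.21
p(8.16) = 641.87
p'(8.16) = 228.40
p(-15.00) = -2867.00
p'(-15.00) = 611.00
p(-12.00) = -1394.00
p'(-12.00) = 380.00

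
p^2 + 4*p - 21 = (p - 3)*(p + 7)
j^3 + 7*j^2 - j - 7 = (j - 1)*(j + 1)*(j + 7)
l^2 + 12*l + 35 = (l + 5)*(l + 7)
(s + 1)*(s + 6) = s^2 + 7*s + 6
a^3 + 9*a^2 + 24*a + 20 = (a + 2)^2*(a + 5)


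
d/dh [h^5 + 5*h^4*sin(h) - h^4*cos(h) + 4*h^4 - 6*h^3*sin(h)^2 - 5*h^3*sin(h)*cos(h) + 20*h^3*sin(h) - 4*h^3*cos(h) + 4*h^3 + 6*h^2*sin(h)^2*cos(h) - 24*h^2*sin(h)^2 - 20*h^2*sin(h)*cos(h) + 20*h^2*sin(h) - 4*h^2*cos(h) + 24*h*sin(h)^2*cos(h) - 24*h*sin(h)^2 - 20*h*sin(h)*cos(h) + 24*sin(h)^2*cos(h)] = h^4*sin(h) + 5*h^4*cos(h) + 5*h^4 + 24*h^3*sin(h) - 6*h^3*sin(2*h) + 16*h^3*cos(h) - 5*h^3*cos(2*h) + 16*h^3 + 125*h^2*sin(h)/2 - 63*h^2*sin(2*h)/2 + 9*h^2*sin(3*h)/2 + 8*h^2*cos(h) - 11*h^2*cos(2*h) + 3*h^2 + 34*h*sin(h) - 44*h*sin(2*h) + 18*h*sin(3*h) - 5*h*cos(h) + 4*h*cos(2*h) - 3*h*cos(3*h) - 24*h - 6*sin(h) - 10*sin(2*h) + 18*sin(3*h) + 6*cos(h) + 12*cos(2*h) - 6*cos(3*h) - 12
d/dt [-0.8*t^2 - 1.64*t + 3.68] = -1.6*t - 1.64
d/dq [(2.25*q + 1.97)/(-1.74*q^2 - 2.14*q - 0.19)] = (3.915*q^2 + 6.8556*q + 3.7883)/(3.0276*q^4 + 7.4472*q^3 + 5.2408*q^2 + 0.8132*q + 0.0361)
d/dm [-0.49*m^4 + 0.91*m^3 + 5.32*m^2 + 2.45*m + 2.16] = -1.96*m^3 + 2.73*m^2 + 10.64*m + 2.45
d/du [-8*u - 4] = -8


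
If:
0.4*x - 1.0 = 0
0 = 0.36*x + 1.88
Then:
No Solution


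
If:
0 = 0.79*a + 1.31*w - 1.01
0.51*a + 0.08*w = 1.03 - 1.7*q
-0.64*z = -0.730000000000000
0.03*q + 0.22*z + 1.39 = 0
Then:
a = 203.47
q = -54.70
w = -121.93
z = 1.14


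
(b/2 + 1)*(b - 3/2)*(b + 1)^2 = b^4/2 + 5*b^3/4 - b^2/2 - 11*b/4 - 3/2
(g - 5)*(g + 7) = g^2 + 2*g - 35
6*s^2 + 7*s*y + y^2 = (s + y)*(6*s + y)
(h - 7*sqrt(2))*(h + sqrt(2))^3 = h^4 - 4*sqrt(2)*h^3 - 36*h^2 - 40*sqrt(2)*h - 28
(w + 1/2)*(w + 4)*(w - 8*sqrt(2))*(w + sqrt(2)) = w^4 - 7*sqrt(2)*w^3 + 9*w^3/2 - 63*sqrt(2)*w^2/2 - 14*w^2 - 72*w - 14*sqrt(2)*w - 32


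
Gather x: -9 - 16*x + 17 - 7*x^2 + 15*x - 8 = -7*x^2 - x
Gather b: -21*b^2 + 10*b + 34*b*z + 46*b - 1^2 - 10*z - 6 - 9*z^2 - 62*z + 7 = -21*b^2 + b*(34*z + 56) - 9*z^2 - 72*z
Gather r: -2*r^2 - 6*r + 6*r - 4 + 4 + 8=8 - 2*r^2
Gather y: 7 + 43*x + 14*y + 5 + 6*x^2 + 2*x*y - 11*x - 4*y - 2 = 6*x^2 + 32*x + y*(2*x + 10) + 10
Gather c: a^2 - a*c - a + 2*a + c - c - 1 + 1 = a^2 - a*c + a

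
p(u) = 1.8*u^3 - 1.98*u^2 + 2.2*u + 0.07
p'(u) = 5.4*u^2 - 3.96*u + 2.2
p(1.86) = 8.89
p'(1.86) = 13.52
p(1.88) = 9.17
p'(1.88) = 13.84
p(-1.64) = -16.80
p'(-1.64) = 23.22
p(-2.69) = -55.21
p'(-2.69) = 51.93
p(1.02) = 2.16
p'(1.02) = 3.78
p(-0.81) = -3.97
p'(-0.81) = 8.95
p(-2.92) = -68.05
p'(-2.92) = 59.81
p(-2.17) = -32.42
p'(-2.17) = 36.22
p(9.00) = 1171.69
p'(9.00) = 403.96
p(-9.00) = -1492.31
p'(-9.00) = 475.24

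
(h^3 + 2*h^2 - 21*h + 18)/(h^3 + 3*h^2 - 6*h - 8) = (h^3 + 2*h^2 - 21*h + 18)/(h^3 + 3*h^2 - 6*h - 8)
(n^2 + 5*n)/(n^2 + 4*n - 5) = n/(n - 1)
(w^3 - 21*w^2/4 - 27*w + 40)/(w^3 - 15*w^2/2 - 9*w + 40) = (4*w^2 + 11*w - 20)/(2*(2*w^2 + w - 10))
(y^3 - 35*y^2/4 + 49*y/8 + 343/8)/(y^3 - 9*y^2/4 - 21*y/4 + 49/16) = 2*(y - 7)/(2*y - 1)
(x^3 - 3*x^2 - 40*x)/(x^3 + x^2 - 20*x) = (x - 8)/(x - 4)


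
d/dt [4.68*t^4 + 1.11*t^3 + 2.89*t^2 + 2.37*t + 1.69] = 18.72*t^3 + 3.33*t^2 + 5.78*t + 2.37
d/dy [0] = 0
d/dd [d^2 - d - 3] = 2*d - 1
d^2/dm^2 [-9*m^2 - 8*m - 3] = -18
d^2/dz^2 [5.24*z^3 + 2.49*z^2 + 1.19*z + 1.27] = 31.44*z + 4.98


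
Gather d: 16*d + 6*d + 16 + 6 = 22*d + 22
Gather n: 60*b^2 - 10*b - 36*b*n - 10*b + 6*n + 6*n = 60*b^2 - 20*b + n*(12 - 36*b)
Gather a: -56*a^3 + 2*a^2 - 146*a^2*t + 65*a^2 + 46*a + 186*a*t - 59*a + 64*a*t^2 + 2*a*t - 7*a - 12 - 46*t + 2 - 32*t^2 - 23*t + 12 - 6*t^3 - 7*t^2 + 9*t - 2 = -56*a^3 + a^2*(67 - 146*t) + a*(64*t^2 + 188*t - 20) - 6*t^3 - 39*t^2 - 60*t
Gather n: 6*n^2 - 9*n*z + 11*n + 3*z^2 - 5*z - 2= 6*n^2 + n*(11 - 9*z) + 3*z^2 - 5*z - 2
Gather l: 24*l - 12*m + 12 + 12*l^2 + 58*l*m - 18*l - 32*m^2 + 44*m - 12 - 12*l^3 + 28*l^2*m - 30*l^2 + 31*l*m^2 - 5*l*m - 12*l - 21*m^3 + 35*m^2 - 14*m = -12*l^3 + l^2*(28*m - 18) + l*(31*m^2 + 53*m - 6) - 21*m^3 + 3*m^2 + 18*m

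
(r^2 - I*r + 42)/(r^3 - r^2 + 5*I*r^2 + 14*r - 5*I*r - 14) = (r^2 - I*r + 42)/(r^3 + r^2*(-1 + 5*I) + r*(14 - 5*I) - 14)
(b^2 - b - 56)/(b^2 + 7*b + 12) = (b^2 - b - 56)/(b^2 + 7*b + 12)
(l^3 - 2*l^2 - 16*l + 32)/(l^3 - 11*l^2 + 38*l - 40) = (l + 4)/(l - 5)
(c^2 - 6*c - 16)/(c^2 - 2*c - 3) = (-c^2 + 6*c + 16)/(-c^2 + 2*c + 3)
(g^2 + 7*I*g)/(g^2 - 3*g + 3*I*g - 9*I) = g*(g + 7*I)/(g^2 + 3*g*(-1 + I) - 9*I)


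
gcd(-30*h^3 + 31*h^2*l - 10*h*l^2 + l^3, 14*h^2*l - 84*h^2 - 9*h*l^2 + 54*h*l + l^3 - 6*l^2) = 2*h - l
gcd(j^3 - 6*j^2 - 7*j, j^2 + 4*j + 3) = j + 1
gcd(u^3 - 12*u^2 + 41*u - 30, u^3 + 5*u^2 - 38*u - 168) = u - 6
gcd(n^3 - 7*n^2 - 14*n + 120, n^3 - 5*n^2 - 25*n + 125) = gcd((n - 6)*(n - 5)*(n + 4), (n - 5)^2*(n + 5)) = n - 5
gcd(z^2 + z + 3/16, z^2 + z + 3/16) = z^2 + z + 3/16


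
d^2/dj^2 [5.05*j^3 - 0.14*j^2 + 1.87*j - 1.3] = 30.3*j - 0.28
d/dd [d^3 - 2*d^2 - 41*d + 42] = 3*d^2 - 4*d - 41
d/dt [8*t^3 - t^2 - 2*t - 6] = 24*t^2 - 2*t - 2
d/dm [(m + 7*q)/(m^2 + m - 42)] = (m^2 + m - (m + 7*q)*(2*m + 1) - 42)/(m^2 + m - 42)^2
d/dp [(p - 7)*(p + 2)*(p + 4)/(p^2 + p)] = (p^4 + 2*p^3 + 33*p^2 + 112*p + 56)/(p^2*(p^2 + 2*p + 1))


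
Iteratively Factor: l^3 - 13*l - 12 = (l + 3)*(l^2 - 3*l - 4) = (l + 1)*(l + 3)*(l - 4)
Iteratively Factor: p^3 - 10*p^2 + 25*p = (p)*(p^2 - 10*p + 25) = p*(p - 5)*(p - 5)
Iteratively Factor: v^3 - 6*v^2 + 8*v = (v)*(v^2 - 6*v + 8) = v*(v - 4)*(v - 2)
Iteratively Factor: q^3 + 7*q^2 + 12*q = (q + 4)*(q^2 + 3*q) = q*(q + 4)*(q + 3)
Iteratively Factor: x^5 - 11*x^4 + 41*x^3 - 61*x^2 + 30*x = (x - 5)*(x^4 - 6*x^3 + 11*x^2 - 6*x) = (x - 5)*(x - 3)*(x^3 - 3*x^2 + 2*x) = (x - 5)*(x - 3)*(x - 1)*(x^2 - 2*x) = (x - 5)*(x - 3)*(x - 2)*(x - 1)*(x)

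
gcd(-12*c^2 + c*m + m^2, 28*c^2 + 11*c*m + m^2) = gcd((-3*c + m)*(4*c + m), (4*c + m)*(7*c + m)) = 4*c + m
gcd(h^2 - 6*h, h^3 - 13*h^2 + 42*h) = h^2 - 6*h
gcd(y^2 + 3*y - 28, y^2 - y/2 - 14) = y - 4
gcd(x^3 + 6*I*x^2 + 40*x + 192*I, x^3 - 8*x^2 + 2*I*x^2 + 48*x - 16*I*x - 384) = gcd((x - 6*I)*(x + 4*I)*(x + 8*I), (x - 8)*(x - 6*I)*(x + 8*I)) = x^2 + 2*I*x + 48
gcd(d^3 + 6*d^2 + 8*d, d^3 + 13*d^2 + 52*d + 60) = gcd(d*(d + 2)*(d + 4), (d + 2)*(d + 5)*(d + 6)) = d + 2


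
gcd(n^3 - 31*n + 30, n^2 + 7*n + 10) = 1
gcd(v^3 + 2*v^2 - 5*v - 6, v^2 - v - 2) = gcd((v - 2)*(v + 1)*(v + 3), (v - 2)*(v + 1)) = v^2 - v - 2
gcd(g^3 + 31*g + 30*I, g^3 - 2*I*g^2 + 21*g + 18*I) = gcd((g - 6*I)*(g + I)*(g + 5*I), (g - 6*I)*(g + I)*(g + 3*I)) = g^2 - 5*I*g + 6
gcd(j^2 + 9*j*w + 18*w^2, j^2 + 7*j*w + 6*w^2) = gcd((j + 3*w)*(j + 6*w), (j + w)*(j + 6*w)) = j + 6*w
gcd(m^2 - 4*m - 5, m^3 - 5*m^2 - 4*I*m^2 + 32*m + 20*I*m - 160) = m - 5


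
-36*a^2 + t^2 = (-6*a + t)*(6*a + t)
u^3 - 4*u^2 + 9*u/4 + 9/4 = (u - 3)*(u - 3/2)*(u + 1/2)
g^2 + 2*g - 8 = (g - 2)*(g + 4)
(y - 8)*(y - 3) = y^2 - 11*y + 24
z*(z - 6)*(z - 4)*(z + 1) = z^4 - 9*z^3 + 14*z^2 + 24*z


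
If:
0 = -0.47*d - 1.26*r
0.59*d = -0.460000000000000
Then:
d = -0.78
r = 0.29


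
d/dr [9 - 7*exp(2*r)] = -14*exp(2*r)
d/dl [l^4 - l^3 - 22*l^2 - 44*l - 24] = 4*l^3 - 3*l^2 - 44*l - 44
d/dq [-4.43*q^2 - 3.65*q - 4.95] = -8.86*q - 3.65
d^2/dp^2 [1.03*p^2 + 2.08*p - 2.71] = 2.06000000000000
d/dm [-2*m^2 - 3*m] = -4*m - 3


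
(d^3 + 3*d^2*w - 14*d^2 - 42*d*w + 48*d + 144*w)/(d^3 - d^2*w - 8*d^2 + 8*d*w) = (-d^2 - 3*d*w + 6*d + 18*w)/(d*(-d + w))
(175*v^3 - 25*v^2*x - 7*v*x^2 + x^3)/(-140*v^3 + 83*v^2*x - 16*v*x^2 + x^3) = (5*v + x)/(-4*v + x)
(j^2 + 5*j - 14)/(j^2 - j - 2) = (j + 7)/(j + 1)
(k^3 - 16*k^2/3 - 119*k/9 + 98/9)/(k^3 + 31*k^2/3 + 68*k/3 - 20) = (3*k^2 - 14*k - 49)/(3*(k^2 + 11*k + 30))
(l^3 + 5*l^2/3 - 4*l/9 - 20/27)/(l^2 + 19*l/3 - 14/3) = (9*l^2 + 21*l + 10)/(9*(l + 7))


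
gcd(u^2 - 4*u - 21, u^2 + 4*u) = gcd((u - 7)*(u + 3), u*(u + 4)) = 1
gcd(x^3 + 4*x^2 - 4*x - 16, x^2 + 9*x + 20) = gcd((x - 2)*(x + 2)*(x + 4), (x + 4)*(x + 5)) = x + 4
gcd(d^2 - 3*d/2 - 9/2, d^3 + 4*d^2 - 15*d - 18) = d - 3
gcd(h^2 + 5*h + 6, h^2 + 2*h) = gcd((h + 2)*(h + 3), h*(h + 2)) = h + 2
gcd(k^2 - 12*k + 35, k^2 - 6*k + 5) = k - 5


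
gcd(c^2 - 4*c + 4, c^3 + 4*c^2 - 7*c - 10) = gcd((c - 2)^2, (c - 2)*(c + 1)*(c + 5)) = c - 2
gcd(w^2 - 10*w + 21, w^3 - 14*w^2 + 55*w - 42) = w - 7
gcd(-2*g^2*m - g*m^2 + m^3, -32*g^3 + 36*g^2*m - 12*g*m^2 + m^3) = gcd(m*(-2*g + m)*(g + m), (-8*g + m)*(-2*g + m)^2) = 2*g - m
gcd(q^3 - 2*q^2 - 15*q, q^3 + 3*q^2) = q^2 + 3*q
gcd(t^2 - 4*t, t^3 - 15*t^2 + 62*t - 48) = 1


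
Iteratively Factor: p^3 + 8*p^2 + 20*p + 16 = (p + 2)*(p^2 + 6*p + 8) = (p + 2)*(p + 4)*(p + 2)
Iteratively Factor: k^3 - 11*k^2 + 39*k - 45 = (k - 5)*(k^2 - 6*k + 9) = (k - 5)*(k - 3)*(k - 3)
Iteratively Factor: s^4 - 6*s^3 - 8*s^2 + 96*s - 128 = (s + 4)*(s^3 - 10*s^2 + 32*s - 32) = (s - 4)*(s + 4)*(s^2 - 6*s + 8) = (s - 4)*(s - 2)*(s + 4)*(s - 4)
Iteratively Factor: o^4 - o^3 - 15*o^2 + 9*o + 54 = (o - 3)*(o^3 + 2*o^2 - 9*o - 18) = (o - 3)^2*(o^2 + 5*o + 6) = (o - 3)^2*(o + 3)*(o + 2)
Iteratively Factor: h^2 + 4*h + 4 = (h + 2)*(h + 2)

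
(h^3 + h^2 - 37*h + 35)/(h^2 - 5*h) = h + 6 - 7/h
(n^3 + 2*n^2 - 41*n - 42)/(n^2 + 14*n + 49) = (n^2 - 5*n - 6)/(n + 7)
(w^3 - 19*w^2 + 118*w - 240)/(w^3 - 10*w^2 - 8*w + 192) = (w - 5)/(w + 4)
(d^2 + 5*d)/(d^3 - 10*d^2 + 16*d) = (d + 5)/(d^2 - 10*d + 16)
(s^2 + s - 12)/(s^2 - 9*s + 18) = (s + 4)/(s - 6)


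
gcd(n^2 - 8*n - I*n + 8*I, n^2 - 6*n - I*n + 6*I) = n - I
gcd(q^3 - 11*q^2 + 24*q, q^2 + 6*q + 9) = 1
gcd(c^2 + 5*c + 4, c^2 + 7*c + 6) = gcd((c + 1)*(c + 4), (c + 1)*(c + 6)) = c + 1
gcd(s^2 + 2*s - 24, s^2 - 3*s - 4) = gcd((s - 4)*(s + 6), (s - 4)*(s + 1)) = s - 4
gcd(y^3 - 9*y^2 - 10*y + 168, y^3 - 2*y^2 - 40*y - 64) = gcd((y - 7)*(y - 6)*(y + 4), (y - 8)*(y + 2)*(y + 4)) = y + 4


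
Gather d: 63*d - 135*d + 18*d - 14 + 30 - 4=12 - 54*d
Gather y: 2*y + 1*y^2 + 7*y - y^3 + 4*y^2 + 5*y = -y^3 + 5*y^2 + 14*y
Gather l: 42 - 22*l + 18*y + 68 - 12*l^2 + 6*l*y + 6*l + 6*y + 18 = -12*l^2 + l*(6*y - 16) + 24*y + 128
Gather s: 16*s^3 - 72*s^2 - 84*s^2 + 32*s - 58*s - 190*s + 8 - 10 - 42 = 16*s^3 - 156*s^2 - 216*s - 44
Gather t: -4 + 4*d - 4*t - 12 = 4*d - 4*t - 16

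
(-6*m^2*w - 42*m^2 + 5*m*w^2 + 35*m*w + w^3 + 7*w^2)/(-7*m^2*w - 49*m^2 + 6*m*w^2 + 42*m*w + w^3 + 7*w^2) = (6*m + w)/(7*m + w)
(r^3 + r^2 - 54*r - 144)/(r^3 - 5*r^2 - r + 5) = (r^3 + r^2 - 54*r - 144)/(r^3 - 5*r^2 - r + 5)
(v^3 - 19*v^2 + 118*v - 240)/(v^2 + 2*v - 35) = (v^2 - 14*v + 48)/(v + 7)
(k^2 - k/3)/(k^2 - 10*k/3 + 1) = k/(k - 3)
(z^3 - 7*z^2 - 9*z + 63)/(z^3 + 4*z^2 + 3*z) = (z^2 - 10*z + 21)/(z*(z + 1))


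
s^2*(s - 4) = s^3 - 4*s^2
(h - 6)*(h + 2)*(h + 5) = h^3 + h^2 - 32*h - 60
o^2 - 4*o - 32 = (o - 8)*(o + 4)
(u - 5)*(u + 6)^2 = u^3 + 7*u^2 - 24*u - 180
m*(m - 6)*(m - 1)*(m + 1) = m^4 - 6*m^3 - m^2 + 6*m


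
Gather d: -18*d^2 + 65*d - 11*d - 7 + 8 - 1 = -18*d^2 + 54*d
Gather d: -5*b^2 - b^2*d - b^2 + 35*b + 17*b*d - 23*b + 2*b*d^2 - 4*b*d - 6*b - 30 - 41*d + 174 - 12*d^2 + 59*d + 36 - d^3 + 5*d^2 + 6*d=-6*b^2 + 6*b - d^3 + d^2*(2*b - 7) + d*(-b^2 + 13*b + 24) + 180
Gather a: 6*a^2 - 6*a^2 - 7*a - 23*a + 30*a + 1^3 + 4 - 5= 0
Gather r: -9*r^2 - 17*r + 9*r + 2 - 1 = -9*r^2 - 8*r + 1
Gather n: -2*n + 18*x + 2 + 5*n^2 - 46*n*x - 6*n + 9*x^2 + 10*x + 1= 5*n^2 + n*(-46*x - 8) + 9*x^2 + 28*x + 3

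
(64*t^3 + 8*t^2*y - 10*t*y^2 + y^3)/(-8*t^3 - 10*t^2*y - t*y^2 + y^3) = (-8*t + y)/(t + y)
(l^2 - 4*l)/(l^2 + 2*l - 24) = l/(l + 6)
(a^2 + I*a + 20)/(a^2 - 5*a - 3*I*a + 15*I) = (a^2 + I*a + 20)/(a^2 - 5*a - 3*I*a + 15*I)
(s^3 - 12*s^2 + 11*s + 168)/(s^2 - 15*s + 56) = s + 3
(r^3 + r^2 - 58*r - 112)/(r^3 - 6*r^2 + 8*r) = (r^3 + r^2 - 58*r - 112)/(r*(r^2 - 6*r + 8))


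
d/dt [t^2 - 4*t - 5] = 2*t - 4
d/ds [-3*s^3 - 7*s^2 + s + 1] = -9*s^2 - 14*s + 1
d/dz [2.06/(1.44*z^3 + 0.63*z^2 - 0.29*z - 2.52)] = (-8.8992*z^2 - 2.5956*z + 0.5974)/(1.44*z^3 + 0.63*z^2 - 0.29*z - 2.52)^2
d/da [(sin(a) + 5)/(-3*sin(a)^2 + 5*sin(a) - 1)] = (3*sin(a)^2 + 30*sin(a) - 26)*cos(a)/(3*sin(a)^2 - 5*sin(a) + 1)^2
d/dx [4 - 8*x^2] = -16*x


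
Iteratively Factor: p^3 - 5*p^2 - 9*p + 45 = (p - 5)*(p^2 - 9) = (p - 5)*(p - 3)*(p + 3)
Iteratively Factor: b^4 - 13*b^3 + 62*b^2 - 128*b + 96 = (b - 2)*(b^3 - 11*b^2 + 40*b - 48) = (b - 4)*(b - 2)*(b^2 - 7*b + 12) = (b - 4)*(b - 3)*(b - 2)*(b - 4)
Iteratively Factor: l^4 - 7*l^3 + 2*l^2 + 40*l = (l - 4)*(l^3 - 3*l^2 - 10*l) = l*(l - 4)*(l^2 - 3*l - 10) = l*(l - 5)*(l - 4)*(l + 2)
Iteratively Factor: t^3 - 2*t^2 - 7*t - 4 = (t + 1)*(t^2 - 3*t - 4) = (t - 4)*(t + 1)*(t + 1)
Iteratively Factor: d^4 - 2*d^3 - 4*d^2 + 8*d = (d)*(d^3 - 2*d^2 - 4*d + 8) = d*(d - 2)*(d^2 - 4) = d*(d - 2)^2*(d + 2)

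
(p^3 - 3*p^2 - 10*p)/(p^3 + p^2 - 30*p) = (p + 2)/(p + 6)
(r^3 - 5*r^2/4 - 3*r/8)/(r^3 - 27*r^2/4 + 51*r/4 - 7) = r*(8*r^2 - 10*r - 3)/(2*(4*r^3 - 27*r^2 + 51*r - 28))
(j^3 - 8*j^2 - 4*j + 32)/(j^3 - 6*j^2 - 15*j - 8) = (j^2 - 4)/(j^2 + 2*j + 1)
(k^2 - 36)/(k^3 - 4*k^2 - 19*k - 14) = (36 - k^2)/(-k^3 + 4*k^2 + 19*k + 14)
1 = 1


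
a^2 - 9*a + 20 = (a - 5)*(a - 4)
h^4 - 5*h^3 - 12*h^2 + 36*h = h*(h - 6)*(h - 2)*(h + 3)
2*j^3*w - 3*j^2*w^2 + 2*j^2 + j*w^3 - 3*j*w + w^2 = (-2*j + w)*(-j + w)*(j*w + 1)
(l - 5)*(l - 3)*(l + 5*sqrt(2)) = l^3 - 8*l^2 + 5*sqrt(2)*l^2 - 40*sqrt(2)*l + 15*l + 75*sqrt(2)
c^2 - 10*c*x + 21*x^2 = (c - 7*x)*(c - 3*x)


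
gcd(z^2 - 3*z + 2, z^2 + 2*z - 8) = z - 2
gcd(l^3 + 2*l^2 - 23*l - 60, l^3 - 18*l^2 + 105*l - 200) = l - 5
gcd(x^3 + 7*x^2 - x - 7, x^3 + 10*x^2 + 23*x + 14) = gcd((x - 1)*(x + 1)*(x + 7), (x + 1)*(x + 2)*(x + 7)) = x^2 + 8*x + 7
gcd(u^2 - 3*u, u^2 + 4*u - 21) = u - 3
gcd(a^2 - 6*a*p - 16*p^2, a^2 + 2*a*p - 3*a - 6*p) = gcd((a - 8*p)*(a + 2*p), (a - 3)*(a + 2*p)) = a + 2*p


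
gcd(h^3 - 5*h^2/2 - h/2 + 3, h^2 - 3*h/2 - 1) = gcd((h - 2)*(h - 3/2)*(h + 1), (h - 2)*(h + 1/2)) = h - 2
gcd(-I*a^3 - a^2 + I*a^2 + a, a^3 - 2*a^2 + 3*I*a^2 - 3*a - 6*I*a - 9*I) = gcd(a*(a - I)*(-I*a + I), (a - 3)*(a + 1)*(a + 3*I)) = 1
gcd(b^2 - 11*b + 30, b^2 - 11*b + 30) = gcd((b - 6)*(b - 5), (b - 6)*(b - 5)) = b^2 - 11*b + 30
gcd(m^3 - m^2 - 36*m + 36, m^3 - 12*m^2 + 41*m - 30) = m^2 - 7*m + 6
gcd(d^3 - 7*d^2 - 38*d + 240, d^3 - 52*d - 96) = d^2 - 2*d - 48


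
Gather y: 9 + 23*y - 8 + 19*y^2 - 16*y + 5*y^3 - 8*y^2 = 5*y^3 + 11*y^2 + 7*y + 1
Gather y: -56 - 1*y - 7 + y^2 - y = y^2 - 2*y - 63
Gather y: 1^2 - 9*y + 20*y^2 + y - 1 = 20*y^2 - 8*y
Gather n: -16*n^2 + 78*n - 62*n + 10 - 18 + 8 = -16*n^2 + 16*n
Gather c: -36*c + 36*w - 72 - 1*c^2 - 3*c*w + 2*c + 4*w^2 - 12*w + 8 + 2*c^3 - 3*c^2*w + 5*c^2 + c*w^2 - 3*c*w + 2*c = 2*c^3 + c^2*(4 - 3*w) + c*(w^2 - 6*w - 32) + 4*w^2 + 24*w - 64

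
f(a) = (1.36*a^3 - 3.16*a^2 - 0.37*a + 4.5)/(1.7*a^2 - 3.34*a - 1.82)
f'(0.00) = 4.74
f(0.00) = -2.47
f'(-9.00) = 0.80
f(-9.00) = -7.47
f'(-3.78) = 0.85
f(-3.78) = -3.21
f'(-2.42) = 0.97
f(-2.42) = -2.00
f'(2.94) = -2.26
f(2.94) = 3.49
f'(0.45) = 1.58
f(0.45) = -1.28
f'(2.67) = -12.09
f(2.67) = 4.97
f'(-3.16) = 0.88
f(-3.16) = -2.68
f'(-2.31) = 0.99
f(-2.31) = -1.89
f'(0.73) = 1.07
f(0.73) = -0.92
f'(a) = (3.34 - 3.4*a)*(1.36*a^3 - 3.16*a^2 - 0.37*a + 4.5)/(1.7*a^2 - 3.34*a - 1.82)^2 + (4.08*a^2 - 6.32*a - 0.37)/(1.7*a^2 - 3.34*a - 1.82)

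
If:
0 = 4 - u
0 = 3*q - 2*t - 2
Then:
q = 2*t/3 + 2/3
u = 4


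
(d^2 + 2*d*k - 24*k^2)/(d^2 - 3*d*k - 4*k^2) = (d + 6*k)/(d + k)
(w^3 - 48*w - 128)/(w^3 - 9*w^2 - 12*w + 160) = (w + 4)/(w - 5)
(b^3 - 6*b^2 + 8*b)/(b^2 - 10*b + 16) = b*(b - 4)/(b - 8)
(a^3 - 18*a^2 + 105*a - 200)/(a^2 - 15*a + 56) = (a^2 - 10*a + 25)/(a - 7)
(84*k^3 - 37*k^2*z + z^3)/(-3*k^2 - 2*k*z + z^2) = (-28*k^2 + 3*k*z + z^2)/(k + z)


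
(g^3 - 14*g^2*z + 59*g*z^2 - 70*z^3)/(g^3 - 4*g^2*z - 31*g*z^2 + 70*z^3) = (g - 5*z)/(g + 5*z)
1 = 1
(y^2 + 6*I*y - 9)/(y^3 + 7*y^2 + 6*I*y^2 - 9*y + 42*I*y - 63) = 1/(y + 7)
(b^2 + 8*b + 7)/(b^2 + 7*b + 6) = (b + 7)/(b + 6)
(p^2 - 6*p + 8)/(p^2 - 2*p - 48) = (-p^2 + 6*p - 8)/(-p^2 + 2*p + 48)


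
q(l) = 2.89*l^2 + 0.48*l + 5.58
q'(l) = 5.78*l + 0.48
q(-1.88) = 14.89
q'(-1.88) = -10.39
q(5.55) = 97.26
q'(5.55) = 32.56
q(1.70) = 14.75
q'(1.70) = 10.31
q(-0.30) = 5.70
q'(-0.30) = -1.25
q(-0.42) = 5.89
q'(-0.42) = -1.95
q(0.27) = 5.92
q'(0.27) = 2.04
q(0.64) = 7.07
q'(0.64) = 4.18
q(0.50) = 6.54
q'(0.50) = 3.37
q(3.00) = 33.03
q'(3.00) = 17.82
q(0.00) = 5.58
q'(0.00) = 0.48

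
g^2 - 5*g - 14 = (g - 7)*(g + 2)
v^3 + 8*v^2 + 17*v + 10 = (v + 1)*(v + 2)*(v + 5)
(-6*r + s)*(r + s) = -6*r^2 - 5*r*s + s^2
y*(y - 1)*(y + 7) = y^3 + 6*y^2 - 7*y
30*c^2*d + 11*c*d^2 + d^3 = d*(5*c + d)*(6*c + d)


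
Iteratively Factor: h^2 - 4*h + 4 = (h - 2)*(h - 2)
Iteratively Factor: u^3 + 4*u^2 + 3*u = (u)*(u^2 + 4*u + 3) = u*(u + 1)*(u + 3)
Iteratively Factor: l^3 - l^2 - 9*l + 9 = (l - 3)*(l^2 + 2*l - 3) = (l - 3)*(l - 1)*(l + 3)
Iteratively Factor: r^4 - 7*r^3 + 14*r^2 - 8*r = (r)*(r^3 - 7*r^2 + 14*r - 8) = r*(r - 4)*(r^2 - 3*r + 2) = r*(r - 4)*(r - 2)*(r - 1)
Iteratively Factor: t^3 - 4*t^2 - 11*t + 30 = (t + 3)*(t^2 - 7*t + 10) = (t - 5)*(t + 3)*(t - 2)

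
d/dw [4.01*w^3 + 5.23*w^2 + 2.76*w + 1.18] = 12.03*w^2 + 10.46*w + 2.76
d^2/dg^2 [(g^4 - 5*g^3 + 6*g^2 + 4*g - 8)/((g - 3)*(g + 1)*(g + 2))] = 2*(13*g^3 - 114*g^2 + 348*g - 344)/(g^6 - 3*g^5 - 15*g^4 + 35*g^3 + 90*g^2 - 108*g - 216)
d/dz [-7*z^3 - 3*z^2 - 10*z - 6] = -21*z^2 - 6*z - 10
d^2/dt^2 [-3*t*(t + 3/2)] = -6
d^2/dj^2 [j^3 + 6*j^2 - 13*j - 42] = 6*j + 12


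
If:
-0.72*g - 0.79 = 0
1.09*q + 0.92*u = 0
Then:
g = -1.10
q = -0.844036697247706*u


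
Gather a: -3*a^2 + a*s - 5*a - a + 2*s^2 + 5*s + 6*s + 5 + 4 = -3*a^2 + a*(s - 6) + 2*s^2 + 11*s + 9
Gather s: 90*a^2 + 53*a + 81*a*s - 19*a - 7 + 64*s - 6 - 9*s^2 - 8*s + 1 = 90*a^2 + 34*a - 9*s^2 + s*(81*a + 56) - 12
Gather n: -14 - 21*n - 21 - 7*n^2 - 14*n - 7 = -7*n^2 - 35*n - 42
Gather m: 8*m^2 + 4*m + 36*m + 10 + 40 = 8*m^2 + 40*m + 50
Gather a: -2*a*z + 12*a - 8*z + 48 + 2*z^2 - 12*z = a*(12 - 2*z) + 2*z^2 - 20*z + 48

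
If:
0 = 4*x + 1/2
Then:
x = -1/8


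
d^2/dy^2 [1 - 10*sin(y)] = 10*sin(y)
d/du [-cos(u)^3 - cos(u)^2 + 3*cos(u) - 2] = -3*sin(u)^3 + 2*sin(u)*cos(u)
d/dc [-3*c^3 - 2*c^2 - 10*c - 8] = -9*c^2 - 4*c - 10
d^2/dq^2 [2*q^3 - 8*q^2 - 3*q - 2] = 12*q - 16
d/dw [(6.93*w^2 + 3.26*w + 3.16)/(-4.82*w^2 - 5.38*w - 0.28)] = (-21.5702*w^2 + 26.5816*w + 16.088)/(23.2324*w^4 + 51.8632*w^3 + 31.6436*w^2 + 3.0128*w + 0.0784)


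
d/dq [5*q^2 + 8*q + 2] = 10*q + 8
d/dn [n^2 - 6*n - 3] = 2*n - 6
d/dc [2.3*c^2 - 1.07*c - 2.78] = 4.6*c - 1.07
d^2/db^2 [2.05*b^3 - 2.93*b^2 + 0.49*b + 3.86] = 12.3*b - 5.86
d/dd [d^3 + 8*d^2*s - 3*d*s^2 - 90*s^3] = 3*d^2 + 16*d*s - 3*s^2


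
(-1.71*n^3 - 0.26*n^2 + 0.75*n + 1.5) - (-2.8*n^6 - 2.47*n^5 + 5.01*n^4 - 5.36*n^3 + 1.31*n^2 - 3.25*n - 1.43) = 2.8*n^6 + 2.47*n^5 - 5.01*n^4 + 3.65*n^3 - 1.57*n^2 + 4.0*n + 2.93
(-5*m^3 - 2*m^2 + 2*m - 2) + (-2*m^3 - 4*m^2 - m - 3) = -7*m^3 - 6*m^2 + m - 5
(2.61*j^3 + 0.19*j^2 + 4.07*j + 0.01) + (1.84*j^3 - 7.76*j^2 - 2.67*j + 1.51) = 4.45*j^3 - 7.57*j^2 + 1.4*j + 1.52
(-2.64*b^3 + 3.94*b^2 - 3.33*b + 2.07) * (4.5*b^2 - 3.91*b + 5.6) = -11.88*b^5 + 28.0524*b^4 - 45.1744*b^3 + 44.3993*b^2 - 26.7417*b + 11.592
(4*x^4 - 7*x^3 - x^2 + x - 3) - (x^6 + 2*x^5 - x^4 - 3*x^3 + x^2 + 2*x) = -x^6 - 2*x^5 + 5*x^4 - 4*x^3 - 2*x^2 - x - 3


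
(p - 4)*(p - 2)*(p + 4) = p^3 - 2*p^2 - 16*p + 32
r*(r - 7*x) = r^2 - 7*r*x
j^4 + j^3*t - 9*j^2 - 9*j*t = j*(j - 3)*(j + 3)*(j + t)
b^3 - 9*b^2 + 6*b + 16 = (b - 8)*(b - 2)*(b + 1)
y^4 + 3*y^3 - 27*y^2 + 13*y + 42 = (y - 3)*(y - 2)*(y + 1)*(y + 7)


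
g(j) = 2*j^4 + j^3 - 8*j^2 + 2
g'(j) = 8*j^3 + 3*j^2 - 16*j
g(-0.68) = -1.59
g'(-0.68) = 9.75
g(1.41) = -3.20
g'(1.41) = 5.83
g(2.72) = 72.41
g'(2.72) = 139.66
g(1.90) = 6.04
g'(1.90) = 35.30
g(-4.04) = 338.28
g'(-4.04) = -413.91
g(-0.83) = -3.13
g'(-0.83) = 10.77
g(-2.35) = 5.84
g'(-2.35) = -49.66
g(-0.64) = -1.20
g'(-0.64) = 9.37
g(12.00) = 42050.00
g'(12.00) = 14064.00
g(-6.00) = 2090.00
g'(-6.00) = -1524.00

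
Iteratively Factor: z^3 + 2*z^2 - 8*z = (z - 2)*(z^2 + 4*z) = z*(z - 2)*(z + 4)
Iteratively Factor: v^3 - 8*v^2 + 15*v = (v - 5)*(v^2 - 3*v) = v*(v - 5)*(v - 3)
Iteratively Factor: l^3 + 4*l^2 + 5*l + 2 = (l + 1)*(l^2 + 3*l + 2) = (l + 1)*(l + 2)*(l + 1)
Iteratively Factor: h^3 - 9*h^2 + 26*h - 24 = (h - 2)*(h^2 - 7*h + 12) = (h - 3)*(h - 2)*(h - 4)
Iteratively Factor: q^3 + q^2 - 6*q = (q)*(q^2 + q - 6) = q*(q + 3)*(q - 2)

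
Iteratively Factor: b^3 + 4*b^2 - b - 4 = (b + 4)*(b^2 - 1) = (b + 1)*(b + 4)*(b - 1)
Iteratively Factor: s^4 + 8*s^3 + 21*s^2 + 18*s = (s + 3)*(s^3 + 5*s^2 + 6*s) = s*(s + 3)*(s^2 + 5*s + 6) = s*(s + 3)^2*(s + 2)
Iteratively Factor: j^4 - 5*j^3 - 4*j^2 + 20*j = (j)*(j^3 - 5*j^2 - 4*j + 20) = j*(j - 5)*(j^2 - 4) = j*(j - 5)*(j - 2)*(j + 2)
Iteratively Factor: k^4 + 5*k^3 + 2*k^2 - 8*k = (k + 2)*(k^3 + 3*k^2 - 4*k) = (k + 2)*(k + 4)*(k^2 - k) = (k - 1)*(k + 2)*(k + 4)*(k)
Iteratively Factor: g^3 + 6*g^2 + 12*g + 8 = (g + 2)*(g^2 + 4*g + 4) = (g + 2)^2*(g + 2)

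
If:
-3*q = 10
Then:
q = -10/3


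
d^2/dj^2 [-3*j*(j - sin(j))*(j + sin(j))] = 6*j*cos(2*j) - 18*j + 6*sin(2*j)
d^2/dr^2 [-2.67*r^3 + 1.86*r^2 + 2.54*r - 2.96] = 3.72 - 16.02*r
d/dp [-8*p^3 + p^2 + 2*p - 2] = -24*p^2 + 2*p + 2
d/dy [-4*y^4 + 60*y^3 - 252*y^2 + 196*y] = -16*y^3 + 180*y^2 - 504*y + 196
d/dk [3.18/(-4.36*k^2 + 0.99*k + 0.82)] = (27.7296*k - 3.1482)/(-4.36*k^2 + 0.99*k + 0.82)^2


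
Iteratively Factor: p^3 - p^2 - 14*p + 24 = (p - 2)*(p^2 + p - 12) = (p - 2)*(p + 4)*(p - 3)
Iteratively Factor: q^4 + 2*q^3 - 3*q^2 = (q - 1)*(q^3 + 3*q^2) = (q - 1)*(q + 3)*(q^2) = q*(q - 1)*(q + 3)*(q)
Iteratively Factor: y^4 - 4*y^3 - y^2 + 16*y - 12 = (y + 2)*(y^3 - 6*y^2 + 11*y - 6) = (y - 2)*(y + 2)*(y^2 - 4*y + 3) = (y - 2)*(y - 1)*(y + 2)*(y - 3)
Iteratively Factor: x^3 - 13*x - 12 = (x + 1)*(x^2 - x - 12) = (x + 1)*(x + 3)*(x - 4)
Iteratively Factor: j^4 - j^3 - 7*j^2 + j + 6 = (j + 1)*(j^3 - 2*j^2 - 5*j + 6) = (j - 3)*(j + 1)*(j^2 + j - 2) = (j - 3)*(j - 1)*(j + 1)*(j + 2)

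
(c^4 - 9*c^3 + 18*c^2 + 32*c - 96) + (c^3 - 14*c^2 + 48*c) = c^4 - 8*c^3 + 4*c^2 + 80*c - 96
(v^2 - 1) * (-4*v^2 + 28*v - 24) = -4*v^4 + 28*v^3 - 20*v^2 - 28*v + 24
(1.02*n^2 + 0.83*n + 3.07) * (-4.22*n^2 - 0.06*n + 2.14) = -4.3044*n^4 - 3.5638*n^3 - 10.8224*n^2 + 1.592*n + 6.5698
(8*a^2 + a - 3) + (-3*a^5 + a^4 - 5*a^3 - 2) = -3*a^5 + a^4 - 5*a^3 + 8*a^2 + a - 5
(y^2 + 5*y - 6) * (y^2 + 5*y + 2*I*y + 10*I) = y^4 + 10*y^3 + 2*I*y^3 + 19*y^2 + 20*I*y^2 - 30*y + 38*I*y - 60*I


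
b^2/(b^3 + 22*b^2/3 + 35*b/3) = 3*b/(3*b^2 + 22*b + 35)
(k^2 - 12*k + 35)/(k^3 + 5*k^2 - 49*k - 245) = (k - 5)/(k^2 + 12*k + 35)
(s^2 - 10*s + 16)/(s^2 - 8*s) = (s - 2)/s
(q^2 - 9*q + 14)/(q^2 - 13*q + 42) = (q - 2)/(q - 6)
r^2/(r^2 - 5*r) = r/(r - 5)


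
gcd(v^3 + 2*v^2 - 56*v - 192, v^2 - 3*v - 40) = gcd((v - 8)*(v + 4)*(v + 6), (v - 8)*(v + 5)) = v - 8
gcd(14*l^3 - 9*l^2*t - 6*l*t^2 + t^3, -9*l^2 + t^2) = 1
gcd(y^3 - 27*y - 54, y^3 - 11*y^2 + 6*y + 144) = y^2 - 3*y - 18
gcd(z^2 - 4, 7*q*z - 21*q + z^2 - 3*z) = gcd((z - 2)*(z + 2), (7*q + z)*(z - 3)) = 1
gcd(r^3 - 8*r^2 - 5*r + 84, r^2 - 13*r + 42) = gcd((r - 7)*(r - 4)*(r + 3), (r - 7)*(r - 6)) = r - 7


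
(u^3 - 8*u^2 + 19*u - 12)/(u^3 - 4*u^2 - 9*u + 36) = (u - 1)/(u + 3)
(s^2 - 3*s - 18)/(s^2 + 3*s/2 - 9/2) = 2*(s - 6)/(2*s - 3)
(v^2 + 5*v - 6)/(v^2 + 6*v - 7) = (v + 6)/(v + 7)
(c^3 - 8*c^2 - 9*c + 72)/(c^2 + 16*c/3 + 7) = 3*(c^2 - 11*c + 24)/(3*c + 7)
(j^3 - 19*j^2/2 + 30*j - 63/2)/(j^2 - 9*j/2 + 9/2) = (2*j^2 - 13*j + 21)/(2*j - 3)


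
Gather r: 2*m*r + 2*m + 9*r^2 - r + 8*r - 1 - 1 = 2*m + 9*r^2 + r*(2*m + 7) - 2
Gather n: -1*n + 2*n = n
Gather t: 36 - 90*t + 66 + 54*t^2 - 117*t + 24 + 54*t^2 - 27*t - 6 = 108*t^2 - 234*t + 120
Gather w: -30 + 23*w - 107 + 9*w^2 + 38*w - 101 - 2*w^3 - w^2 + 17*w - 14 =-2*w^3 + 8*w^2 + 78*w - 252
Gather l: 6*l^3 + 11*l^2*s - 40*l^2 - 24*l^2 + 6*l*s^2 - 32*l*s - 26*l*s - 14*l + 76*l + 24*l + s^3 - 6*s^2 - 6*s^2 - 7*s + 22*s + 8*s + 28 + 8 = 6*l^3 + l^2*(11*s - 64) + l*(6*s^2 - 58*s + 86) + s^3 - 12*s^2 + 23*s + 36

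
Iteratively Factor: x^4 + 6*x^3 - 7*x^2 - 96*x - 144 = (x - 4)*(x^3 + 10*x^2 + 33*x + 36) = (x - 4)*(x + 3)*(x^2 + 7*x + 12) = (x - 4)*(x + 3)^2*(x + 4)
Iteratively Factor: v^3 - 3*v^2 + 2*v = (v - 2)*(v^2 - v) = (v - 2)*(v - 1)*(v)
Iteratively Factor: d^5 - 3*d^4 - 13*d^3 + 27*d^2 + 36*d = (d - 4)*(d^4 + d^3 - 9*d^2 - 9*d) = (d - 4)*(d + 3)*(d^3 - 2*d^2 - 3*d) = (d - 4)*(d - 3)*(d + 3)*(d^2 + d) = d*(d - 4)*(d - 3)*(d + 3)*(d + 1)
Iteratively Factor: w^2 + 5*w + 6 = (w + 3)*(w + 2)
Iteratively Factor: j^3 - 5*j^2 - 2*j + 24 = (j + 2)*(j^2 - 7*j + 12) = (j - 4)*(j + 2)*(j - 3)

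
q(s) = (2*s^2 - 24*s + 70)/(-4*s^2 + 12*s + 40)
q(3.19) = 0.37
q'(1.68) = -0.33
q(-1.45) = 7.68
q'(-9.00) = -0.09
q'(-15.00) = -0.03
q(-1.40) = 7.00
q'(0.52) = -0.71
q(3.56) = 0.31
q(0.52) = 1.29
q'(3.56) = -0.15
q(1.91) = 0.65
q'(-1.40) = -12.50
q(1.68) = 0.72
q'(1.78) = -0.31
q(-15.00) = -0.85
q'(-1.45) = -14.88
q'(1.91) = -0.29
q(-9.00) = -1.14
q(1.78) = 0.69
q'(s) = (4*s - 24)/(-4*s^2 + 12*s + 40) + (8*s - 12)*(2*s^2 - 24*s + 70)/(-4*s^2 + 12*s + 40)^2 = -9/(2*s^2 + 8*s + 8)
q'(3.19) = -0.17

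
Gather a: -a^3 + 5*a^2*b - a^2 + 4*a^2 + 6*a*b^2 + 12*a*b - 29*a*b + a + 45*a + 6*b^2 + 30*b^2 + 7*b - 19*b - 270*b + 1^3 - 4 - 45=-a^3 + a^2*(5*b + 3) + a*(6*b^2 - 17*b + 46) + 36*b^2 - 282*b - 48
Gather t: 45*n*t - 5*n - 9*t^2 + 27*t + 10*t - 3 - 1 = -5*n - 9*t^2 + t*(45*n + 37) - 4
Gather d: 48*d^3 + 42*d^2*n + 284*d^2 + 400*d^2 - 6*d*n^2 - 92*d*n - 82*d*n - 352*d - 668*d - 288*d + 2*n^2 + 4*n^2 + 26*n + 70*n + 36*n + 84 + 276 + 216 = 48*d^3 + d^2*(42*n + 684) + d*(-6*n^2 - 174*n - 1308) + 6*n^2 + 132*n + 576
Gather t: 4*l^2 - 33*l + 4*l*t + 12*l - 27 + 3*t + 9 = 4*l^2 - 21*l + t*(4*l + 3) - 18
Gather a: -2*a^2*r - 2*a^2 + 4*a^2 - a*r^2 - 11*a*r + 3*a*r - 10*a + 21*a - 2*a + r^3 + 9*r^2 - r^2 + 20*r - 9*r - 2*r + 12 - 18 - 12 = a^2*(2 - 2*r) + a*(-r^2 - 8*r + 9) + r^3 + 8*r^2 + 9*r - 18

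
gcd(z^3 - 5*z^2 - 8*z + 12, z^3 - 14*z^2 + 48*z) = z - 6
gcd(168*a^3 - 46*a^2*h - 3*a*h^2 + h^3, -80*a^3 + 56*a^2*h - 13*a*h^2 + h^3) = 4*a - h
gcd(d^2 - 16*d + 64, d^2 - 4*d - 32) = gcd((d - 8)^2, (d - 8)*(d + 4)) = d - 8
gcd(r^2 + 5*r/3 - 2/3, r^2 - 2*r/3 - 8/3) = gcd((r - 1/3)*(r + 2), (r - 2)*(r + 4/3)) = 1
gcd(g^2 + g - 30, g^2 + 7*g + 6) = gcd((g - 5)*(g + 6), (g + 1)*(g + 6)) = g + 6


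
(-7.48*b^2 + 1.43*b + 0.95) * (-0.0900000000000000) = 0.6732*b^2 - 0.1287*b - 0.0855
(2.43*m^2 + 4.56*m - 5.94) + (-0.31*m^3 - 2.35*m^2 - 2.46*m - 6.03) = -0.31*m^3 + 0.0800000000000001*m^2 + 2.1*m - 11.97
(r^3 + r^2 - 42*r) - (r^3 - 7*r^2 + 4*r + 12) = 8*r^2 - 46*r - 12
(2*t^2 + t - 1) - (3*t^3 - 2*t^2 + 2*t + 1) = -3*t^3 + 4*t^2 - t - 2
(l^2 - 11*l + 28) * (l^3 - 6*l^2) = l^5 - 17*l^4 + 94*l^3 - 168*l^2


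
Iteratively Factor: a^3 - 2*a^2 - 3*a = (a)*(a^2 - 2*a - 3) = a*(a + 1)*(a - 3)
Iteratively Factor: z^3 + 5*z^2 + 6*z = (z + 2)*(z^2 + 3*z) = z*(z + 2)*(z + 3)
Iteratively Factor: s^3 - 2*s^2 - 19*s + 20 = (s - 1)*(s^2 - s - 20) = (s - 1)*(s + 4)*(s - 5)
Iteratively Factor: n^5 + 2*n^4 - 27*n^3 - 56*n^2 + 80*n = (n + 4)*(n^4 - 2*n^3 - 19*n^2 + 20*n) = (n - 1)*(n + 4)*(n^3 - n^2 - 20*n) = (n - 5)*(n - 1)*(n + 4)*(n^2 + 4*n) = n*(n - 5)*(n - 1)*(n + 4)*(n + 4)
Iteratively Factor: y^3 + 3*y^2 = (y)*(y^2 + 3*y) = y*(y + 3)*(y)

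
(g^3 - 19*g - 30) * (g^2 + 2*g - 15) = g^5 + 2*g^4 - 34*g^3 - 68*g^2 + 225*g + 450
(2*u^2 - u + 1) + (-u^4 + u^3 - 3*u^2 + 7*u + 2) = -u^4 + u^3 - u^2 + 6*u + 3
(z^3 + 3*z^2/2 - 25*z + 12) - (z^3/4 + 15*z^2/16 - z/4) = 3*z^3/4 + 9*z^2/16 - 99*z/4 + 12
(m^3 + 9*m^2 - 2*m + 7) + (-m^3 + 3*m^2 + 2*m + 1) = 12*m^2 + 8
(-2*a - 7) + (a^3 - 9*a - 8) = a^3 - 11*a - 15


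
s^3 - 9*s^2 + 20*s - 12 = (s - 6)*(s - 2)*(s - 1)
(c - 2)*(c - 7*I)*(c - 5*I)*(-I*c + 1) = -I*c^4 - 11*c^3 + 2*I*c^3 + 22*c^2 + 23*I*c^2 - 35*c - 46*I*c + 70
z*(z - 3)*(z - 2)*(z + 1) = z^4 - 4*z^3 + z^2 + 6*z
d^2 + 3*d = d*(d + 3)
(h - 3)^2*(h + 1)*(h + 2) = h^4 - 3*h^3 - 7*h^2 + 15*h + 18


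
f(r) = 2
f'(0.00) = 0.00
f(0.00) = 2.00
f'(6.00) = 0.00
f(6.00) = 2.00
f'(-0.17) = 0.00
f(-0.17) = 2.00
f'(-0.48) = 0.00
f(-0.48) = 2.00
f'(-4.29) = 0.00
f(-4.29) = 2.00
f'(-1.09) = 0.00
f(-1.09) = 2.00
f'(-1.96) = 0.00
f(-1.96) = 2.00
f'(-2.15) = 0.00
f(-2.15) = 2.00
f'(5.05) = 0.00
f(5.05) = 2.00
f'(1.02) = 0.00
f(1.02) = 2.00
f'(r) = 0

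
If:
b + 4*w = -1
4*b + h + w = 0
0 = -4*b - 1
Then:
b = -1/4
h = 19/16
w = -3/16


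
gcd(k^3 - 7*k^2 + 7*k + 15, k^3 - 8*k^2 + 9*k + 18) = k^2 - 2*k - 3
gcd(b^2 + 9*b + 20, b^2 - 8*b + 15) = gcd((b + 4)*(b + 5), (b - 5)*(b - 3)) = 1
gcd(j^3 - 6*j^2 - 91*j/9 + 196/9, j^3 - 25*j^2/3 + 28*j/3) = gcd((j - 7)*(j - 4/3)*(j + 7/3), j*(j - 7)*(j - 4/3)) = j^2 - 25*j/3 + 28/3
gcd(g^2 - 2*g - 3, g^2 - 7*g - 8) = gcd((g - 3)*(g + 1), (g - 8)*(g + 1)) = g + 1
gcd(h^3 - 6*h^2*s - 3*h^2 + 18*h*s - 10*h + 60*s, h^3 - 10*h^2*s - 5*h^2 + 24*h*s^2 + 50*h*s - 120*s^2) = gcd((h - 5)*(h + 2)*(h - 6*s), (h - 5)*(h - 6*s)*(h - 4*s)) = -h^2 + 6*h*s + 5*h - 30*s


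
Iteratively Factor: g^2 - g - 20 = (g - 5)*(g + 4)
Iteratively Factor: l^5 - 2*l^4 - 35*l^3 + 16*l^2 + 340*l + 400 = (l + 2)*(l^4 - 4*l^3 - 27*l^2 + 70*l + 200) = (l - 5)*(l + 2)*(l^3 + l^2 - 22*l - 40) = (l - 5)*(l + 2)^2*(l^2 - l - 20) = (l - 5)^2*(l + 2)^2*(l + 4)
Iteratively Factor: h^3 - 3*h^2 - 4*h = (h + 1)*(h^2 - 4*h) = (h - 4)*(h + 1)*(h)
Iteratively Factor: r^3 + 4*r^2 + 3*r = (r + 1)*(r^2 + 3*r) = r*(r + 1)*(r + 3)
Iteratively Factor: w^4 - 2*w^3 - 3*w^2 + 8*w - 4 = (w - 1)*(w^3 - w^2 - 4*w + 4) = (w - 1)^2*(w^2 - 4) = (w - 2)*(w - 1)^2*(w + 2)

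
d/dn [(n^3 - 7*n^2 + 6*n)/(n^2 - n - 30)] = (n^2 + 10*n - 5)/(n^2 + 10*n + 25)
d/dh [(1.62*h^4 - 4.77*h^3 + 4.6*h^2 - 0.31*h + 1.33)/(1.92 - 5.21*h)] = (-25.3206*h^4 + 62.145*h^3 - 51.4412*h^2 + 17.664*h + 6.3341)/(27.1441*h^2 - 20.0064*h + 3.6864)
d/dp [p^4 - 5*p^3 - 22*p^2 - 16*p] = 4*p^3 - 15*p^2 - 44*p - 16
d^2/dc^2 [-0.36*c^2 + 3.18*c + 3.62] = -0.720000000000000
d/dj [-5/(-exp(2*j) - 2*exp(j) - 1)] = -10*(exp(j) + 1)*exp(j)/(exp(2*j) + 2*exp(j) + 1)^2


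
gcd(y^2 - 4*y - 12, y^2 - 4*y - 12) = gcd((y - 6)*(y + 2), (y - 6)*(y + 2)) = y^2 - 4*y - 12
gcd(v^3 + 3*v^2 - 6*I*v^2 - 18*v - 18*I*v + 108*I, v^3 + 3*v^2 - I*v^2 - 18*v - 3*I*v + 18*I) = v^2 + 3*v - 18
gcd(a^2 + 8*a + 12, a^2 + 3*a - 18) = a + 6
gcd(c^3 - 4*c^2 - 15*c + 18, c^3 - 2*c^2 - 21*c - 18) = c^2 - 3*c - 18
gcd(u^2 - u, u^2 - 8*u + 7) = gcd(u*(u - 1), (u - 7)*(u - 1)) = u - 1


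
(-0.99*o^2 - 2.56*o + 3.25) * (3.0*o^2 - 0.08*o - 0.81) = -2.97*o^4 - 7.6008*o^3 + 10.7567*o^2 + 1.8136*o - 2.6325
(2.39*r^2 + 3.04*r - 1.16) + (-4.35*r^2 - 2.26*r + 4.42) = -1.96*r^2 + 0.78*r + 3.26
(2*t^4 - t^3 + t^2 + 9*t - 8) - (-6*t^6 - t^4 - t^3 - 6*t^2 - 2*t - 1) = 6*t^6 + 3*t^4 + 7*t^2 + 11*t - 7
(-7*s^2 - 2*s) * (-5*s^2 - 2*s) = 35*s^4 + 24*s^3 + 4*s^2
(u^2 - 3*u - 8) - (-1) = u^2 - 3*u - 7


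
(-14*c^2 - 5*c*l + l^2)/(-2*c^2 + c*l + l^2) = (7*c - l)/(c - l)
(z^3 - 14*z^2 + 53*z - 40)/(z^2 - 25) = (z^2 - 9*z + 8)/(z + 5)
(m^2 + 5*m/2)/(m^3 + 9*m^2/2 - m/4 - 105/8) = 4*m/(4*m^2 + 8*m - 21)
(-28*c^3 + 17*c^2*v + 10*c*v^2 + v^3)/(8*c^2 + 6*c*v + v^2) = (-7*c^2 + 6*c*v + v^2)/(2*c + v)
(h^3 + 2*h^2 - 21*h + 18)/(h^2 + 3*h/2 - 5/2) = 2*(h^2 + 3*h - 18)/(2*h + 5)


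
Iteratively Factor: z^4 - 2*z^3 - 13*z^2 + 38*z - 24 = (z - 2)*(z^3 - 13*z + 12) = (z - 2)*(z - 1)*(z^2 + z - 12) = (z - 3)*(z - 2)*(z - 1)*(z + 4)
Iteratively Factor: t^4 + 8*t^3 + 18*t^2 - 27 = (t - 1)*(t^3 + 9*t^2 + 27*t + 27) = (t - 1)*(t + 3)*(t^2 + 6*t + 9) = (t - 1)*(t + 3)^2*(t + 3)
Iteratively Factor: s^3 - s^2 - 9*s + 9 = (s + 3)*(s^2 - 4*s + 3) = (s - 1)*(s + 3)*(s - 3)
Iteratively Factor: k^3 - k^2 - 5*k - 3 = (k + 1)*(k^2 - 2*k - 3) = (k + 1)^2*(k - 3)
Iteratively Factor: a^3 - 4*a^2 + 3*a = (a)*(a^2 - 4*a + 3) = a*(a - 3)*(a - 1)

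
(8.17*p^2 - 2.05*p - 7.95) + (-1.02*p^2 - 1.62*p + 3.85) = 7.15*p^2 - 3.67*p - 4.1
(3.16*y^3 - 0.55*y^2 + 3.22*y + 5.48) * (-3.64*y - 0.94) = -11.5024*y^4 - 0.9684*y^3 - 11.2038*y^2 - 22.974*y - 5.1512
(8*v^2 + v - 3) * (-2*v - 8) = -16*v^3 - 66*v^2 - 2*v + 24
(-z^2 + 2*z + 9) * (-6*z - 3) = 6*z^3 - 9*z^2 - 60*z - 27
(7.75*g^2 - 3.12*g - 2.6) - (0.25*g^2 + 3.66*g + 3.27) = 7.5*g^2 - 6.78*g - 5.87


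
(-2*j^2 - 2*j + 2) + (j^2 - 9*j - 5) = -j^2 - 11*j - 3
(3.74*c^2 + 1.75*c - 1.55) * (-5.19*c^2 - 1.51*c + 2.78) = -19.4106*c^4 - 14.7299*c^3 + 15.7992*c^2 + 7.2055*c - 4.309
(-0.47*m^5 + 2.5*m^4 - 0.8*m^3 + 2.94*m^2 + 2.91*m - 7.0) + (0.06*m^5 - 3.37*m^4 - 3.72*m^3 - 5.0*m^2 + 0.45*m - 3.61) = -0.41*m^5 - 0.87*m^4 - 4.52*m^3 - 2.06*m^2 + 3.36*m - 10.61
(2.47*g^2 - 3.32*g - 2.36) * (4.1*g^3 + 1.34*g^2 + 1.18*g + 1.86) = 10.127*g^5 - 10.3022*g^4 - 11.2102*g^3 - 2.4858*g^2 - 8.96*g - 4.3896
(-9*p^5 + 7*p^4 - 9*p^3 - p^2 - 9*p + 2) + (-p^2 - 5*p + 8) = -9*p^5 + 7*p^4 - 9*p^3 - 2*p^2 - 14*p + 10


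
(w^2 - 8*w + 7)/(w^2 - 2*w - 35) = (w - 1)/(w + 5)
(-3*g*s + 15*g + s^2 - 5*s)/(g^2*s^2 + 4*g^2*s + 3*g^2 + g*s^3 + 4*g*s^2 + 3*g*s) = (-3*g*s + 15*g + s^2 - 5*s)/(g*(g*s^2 + 4*g*s + 3*g + s^3 + 4*s^2 + 3*s))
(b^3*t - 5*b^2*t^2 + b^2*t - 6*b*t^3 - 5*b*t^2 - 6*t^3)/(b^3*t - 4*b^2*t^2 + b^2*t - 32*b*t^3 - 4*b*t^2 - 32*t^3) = (-b^2 + 5*b*t + 6*t^2)/(-b^2 + 4*b*t + 32*t^2)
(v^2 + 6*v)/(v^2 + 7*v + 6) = v/(v + 1)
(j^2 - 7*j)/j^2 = (j - 7)/j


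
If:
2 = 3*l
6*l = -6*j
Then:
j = -2/3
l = 2/3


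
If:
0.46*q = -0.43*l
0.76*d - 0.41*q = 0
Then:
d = 0.539473684210526*q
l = -1.06976744186047*q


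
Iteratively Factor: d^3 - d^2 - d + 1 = (d - 1)*(d^2 - 1) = (d - 1)*(d + 1)*(d - 1)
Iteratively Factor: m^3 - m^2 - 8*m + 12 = (m + 3)*(m^2 - 4*m + 4) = (m - 2)*(m + 3)*(m - 2)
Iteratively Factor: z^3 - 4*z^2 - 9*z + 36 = (z - 4)*(z^2 - 9) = (z - 4)*(z - 3)*(z + 3)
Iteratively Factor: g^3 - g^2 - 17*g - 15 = (g + 1)*(g^2 - 2*g - 15) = (g - 5)*(g + 1)*(g + 3)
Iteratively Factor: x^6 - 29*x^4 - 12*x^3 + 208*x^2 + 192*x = (x + 4)*(x^5 - 4*x^4 - 13*x^3 + 40*x^2 + 48*x) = (x + 1)*(x + 4)*(x^4 - 5*x^3 - 8*x^2 + 48*x) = (x - 4)*(x + 1)*(x + 4)*(x^3 - x^2 - 12*x) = (x - 4)*(x + 1)*(x + 3)*(x + 4)*(x^2 - 4*x) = x*(x - 4)*(x + 1)*(x + 3)*(x + 4)*(x - 4)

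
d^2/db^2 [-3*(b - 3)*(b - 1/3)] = -6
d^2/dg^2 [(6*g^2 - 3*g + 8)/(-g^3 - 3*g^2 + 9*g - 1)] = 6*(-2*g^6 + 3*g^5 - 61*g^4 - 86*g^3 + 12*g^2 + 215*g - 201)/(g^9 + 9*g^8 - 132*g^6 + 18*g^5 + 702*g^4 - 888*g^3 + 252*g^2 - 27*g + 1)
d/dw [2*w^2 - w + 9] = 4*w - 1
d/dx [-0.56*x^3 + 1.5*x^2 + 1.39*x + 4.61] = -1.68*x^2 + 3.0*x + 1.39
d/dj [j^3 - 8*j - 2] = 3*j^2 - 8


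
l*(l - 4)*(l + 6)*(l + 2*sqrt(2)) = l^4 + 2*l^3 + 2*sqrt(2)*l^3 - 24*l^2 + 4*sqrt(2)*l^2 - 48*sqrt(2)*l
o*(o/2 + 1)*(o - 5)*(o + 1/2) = o^4/2 - 5*o^3/4 - 23*o^2/4 - 5*o/2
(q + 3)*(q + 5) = q^2 + 8*q + 15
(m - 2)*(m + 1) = m^2 - m - 2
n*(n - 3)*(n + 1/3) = n^3 - 8*n^2/3 - n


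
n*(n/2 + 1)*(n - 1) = n^3/2 + n^2/2 - n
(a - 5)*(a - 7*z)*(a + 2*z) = a^3 - 5*a^2*z - 5*a^2 - 14*a*z^2 + 25*a*z + 70*z^2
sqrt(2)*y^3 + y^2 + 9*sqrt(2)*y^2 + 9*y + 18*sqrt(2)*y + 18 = (y + 3)*(y + 6)*(sqrt(2)*y + 1)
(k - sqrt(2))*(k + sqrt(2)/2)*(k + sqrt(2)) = k^3 + sqrt(2)*k^2/2 - 2*k - sqrt(2)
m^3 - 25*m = m*(m - 5)*(m + 5)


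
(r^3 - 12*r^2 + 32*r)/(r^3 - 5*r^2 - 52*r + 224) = r/(r + 7)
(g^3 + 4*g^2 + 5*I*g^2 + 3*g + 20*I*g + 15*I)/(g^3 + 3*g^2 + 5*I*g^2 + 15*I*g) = (g + 1)/g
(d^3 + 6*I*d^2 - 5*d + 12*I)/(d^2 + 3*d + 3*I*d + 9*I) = (d^2 + 3*I*d + 4)/(d + 3)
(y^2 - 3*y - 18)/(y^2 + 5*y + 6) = (y - 6)/(y + 2)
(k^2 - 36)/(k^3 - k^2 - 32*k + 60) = (k - 6)/(k^2 - 7*k + 10)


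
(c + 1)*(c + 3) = c^2 + 4*c + 3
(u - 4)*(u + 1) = u^2 - 3*u - 4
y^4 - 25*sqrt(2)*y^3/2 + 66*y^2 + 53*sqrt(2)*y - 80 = (y - 8*sqrt(2))*(y - 5*sqrt(2))*(y - sqrt(2)/2)*(y + sqrt(2))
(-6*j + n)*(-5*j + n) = 30*j^2 - 11*j*n + n^2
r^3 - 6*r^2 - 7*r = r*(r - 7)*(r + 1)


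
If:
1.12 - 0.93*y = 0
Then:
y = 1.20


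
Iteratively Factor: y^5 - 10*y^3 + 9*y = (y - 1)*(y^4 + y^3 - 9*y^2 - 9*y) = (y - 1)*(y + 3)*(y^3 - 2*y^2 - 3*y) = y*(y - 1)*(y + 3)*(y^2 - 2*y - 3) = y*(y - 3)*(y - 1)*(y + 3)*(y + 1)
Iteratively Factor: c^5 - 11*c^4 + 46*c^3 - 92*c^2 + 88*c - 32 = (c - 4)*(c^4 - 7*c^3 + 18*c^2 - 20*c + 8) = (c - 4)*(c - 2)*(c^3 - 5*c^2 + 8*c - 4) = (c - 4)*(c - 2)^2*(c^2 - 3*c + 2) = (c - 4)*(c - 2)^2*(c - 1)*(c - 2)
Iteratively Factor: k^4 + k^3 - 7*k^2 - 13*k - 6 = (k + 1)*(k^3 - 7*k - 6) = (k + 1)^2*(k^2 - k - 6) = (k + 1)^2*(k + 2)*(k - 3)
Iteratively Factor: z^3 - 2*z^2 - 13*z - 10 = (z + 2)*(z^2 - 4*z - 5) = (z - 5)*(z + 2)*(z + 1)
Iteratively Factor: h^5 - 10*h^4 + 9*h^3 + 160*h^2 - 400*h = (h)*(h^4 - 10*h^3 + 9*h^2 + 160*h - 400) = h*(h - 5)*(h^3 - 5*h^2 - 16*h + 80) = h*(h - 5)*(h - 4)*(h^2 - h - 20) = h*(h - 5)*(h - 4)*(h + 4)*(h - 5)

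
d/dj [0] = 0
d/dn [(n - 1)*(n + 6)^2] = (n + 6)*(3*n + 4)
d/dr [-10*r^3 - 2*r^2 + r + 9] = -30*r^2 - 4*r + 1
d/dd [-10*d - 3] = -10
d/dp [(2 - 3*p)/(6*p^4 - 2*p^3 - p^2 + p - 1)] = (-18*p^4 + 6*p^3 + 3*p^2 - 3*p + (3*p - 2)*(24*p^3 - 6*p^2 - 2*p + 1) + 3)/(-6*p^4 + 2*p^3 + p^2 - p + 1)^2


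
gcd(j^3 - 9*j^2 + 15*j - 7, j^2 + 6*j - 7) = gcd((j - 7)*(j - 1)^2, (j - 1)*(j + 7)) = j - 1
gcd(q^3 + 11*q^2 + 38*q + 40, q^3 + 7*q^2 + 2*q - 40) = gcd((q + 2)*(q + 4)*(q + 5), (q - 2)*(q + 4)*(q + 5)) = q^2 + 9*q + 20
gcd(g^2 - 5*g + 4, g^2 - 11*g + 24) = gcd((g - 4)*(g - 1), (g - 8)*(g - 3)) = 1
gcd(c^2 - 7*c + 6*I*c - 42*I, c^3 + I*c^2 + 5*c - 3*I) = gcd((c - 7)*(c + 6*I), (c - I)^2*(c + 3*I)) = 1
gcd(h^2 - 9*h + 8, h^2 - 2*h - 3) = 1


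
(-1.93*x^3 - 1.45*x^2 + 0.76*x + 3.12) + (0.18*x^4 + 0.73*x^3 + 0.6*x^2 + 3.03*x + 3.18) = 0.18*x^4 - 1.2*x^3 - 0.85*x^2 + 3.79*x + 6.3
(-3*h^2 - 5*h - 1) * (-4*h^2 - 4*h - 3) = 12*h^4 + 32*h^3 + 33*h^2 + 19*h + 3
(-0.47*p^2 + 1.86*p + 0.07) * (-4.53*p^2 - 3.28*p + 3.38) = 2.1291*p^4 - 6.8842*p^3 - 8.0065*p^2 + 6.0572*p + 0.2366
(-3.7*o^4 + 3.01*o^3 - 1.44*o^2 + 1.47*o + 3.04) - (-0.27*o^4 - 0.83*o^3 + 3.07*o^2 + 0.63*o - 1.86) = -3.43*o^4 + 3.84*o^3 - 4.51*o^2 + 0.84*o + 4.9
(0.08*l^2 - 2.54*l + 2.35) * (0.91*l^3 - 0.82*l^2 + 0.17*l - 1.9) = 0.0728*l^5 - 2.377*l^4 + 4.2349*l^3 - 2.5108*l^2 + 5.2255*l - 4.465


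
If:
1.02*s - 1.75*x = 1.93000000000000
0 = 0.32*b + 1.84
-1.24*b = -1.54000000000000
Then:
No Solution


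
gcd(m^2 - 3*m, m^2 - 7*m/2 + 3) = 1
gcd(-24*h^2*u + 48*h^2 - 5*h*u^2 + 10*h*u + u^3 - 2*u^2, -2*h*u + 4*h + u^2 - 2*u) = u - 2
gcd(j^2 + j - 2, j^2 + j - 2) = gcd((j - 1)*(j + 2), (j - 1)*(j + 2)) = j^2 + j - 2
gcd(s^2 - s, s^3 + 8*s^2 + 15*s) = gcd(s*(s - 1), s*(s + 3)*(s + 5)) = s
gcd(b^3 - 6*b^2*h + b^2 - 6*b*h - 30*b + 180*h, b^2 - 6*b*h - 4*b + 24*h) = b - 6*h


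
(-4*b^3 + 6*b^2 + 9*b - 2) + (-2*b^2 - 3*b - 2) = -4*b^3 + 4*b^2 + 6*b - 4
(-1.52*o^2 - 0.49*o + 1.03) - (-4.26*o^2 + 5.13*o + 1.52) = 2.74*o^2 - 5.62*o - 0.49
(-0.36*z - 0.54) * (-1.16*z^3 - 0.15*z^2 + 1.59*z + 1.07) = 0.4176*z^4 + 0.6804*z^3 - 0.4914*z^2 - 1.2438*z - 0.5778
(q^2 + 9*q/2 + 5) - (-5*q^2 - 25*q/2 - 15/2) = 6*q^2 + 17*q + 25/2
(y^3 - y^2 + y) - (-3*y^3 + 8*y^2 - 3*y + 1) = 4*y^3 - 9*y^2 + 4*y - 1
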